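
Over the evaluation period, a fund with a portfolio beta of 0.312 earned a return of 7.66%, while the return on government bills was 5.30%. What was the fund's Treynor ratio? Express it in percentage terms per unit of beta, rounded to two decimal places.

7.56%

Treynor = (R_P − R_f) / β_P = (7.66% − 5.30%) / 0.3120 = 2.36% / 0.3120 = 7.56%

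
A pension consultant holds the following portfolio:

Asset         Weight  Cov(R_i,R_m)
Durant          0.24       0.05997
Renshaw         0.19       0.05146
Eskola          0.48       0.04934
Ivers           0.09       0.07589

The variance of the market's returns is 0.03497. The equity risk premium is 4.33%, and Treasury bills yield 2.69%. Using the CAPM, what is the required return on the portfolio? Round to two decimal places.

β_Durant = 0.05997 / 0.03497 = 1.7149
β_Renshaw = 0.05146 / 0.03497 = 1.4715
β_Eskola = 0.04934 / 0.03497 = 1.4109
β_Ivers = 0.07589 / 0.03497 = 2.1701
β_P = Σ w_i β_i = 0.24×1.7149 + 0.19×1.4715 + 0.48×1.4109 + 0.09×2.1701 = 1.5637
E(R_P) = R_f + β_P × MRP = 2.69% + 1.5637 × 4.33% = 9.46%

9.46%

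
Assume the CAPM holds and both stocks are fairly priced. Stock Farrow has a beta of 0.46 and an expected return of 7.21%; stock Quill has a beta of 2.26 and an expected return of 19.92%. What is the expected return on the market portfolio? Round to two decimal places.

11.02%

Both satisfy E(R) = R_f + β·MRP, so the slope of the SML is
MRP = (19.92% − 7.21%) / (2.26 − 0.46) = 12.71% / 1.80 = 7.0611%
R_f = E(R_Farrow) − β_Farrow·MRP = 7.21% − 0.46 × 7.0611% = 3.9619%
E(R_m) = R_f + MRP = 3.9619% + 7.0611% = 11.02%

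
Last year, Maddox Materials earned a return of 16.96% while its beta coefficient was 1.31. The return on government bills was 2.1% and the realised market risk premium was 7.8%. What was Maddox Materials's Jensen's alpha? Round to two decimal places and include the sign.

+4.64%

CAPM benchmark = R_f + β(R_m − R_f) = 2.1% + 1.31 × 7.8% = 12.3180%
α = actual − benchmark = 16.96% − 12.3180% = +4.64%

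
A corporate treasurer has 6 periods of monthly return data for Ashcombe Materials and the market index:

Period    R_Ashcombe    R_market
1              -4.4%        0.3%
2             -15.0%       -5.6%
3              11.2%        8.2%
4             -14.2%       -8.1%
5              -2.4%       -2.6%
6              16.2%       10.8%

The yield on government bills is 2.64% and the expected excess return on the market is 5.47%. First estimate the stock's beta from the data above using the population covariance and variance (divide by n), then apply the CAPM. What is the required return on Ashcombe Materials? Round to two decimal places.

11.72%

Mean R_i = (-4.4 − 15.0 + 11.2 − 14.2 − 2.4 + 16.2) / 6 = -1.4333%
Mean R_m = (0.3 − 5.6 + 8.2 − 8.1 − 2.6 + 10.8) / 6 = 0.5000%
Σ(R_i − R̄_i)(R_m − R̄_m) = 475.0400  ⇒  Cov = 475.0400 / 6 = 79.1733
Σ(R_m − R̄_m)² = 286.2000  ⇒  Var(R_m) = 286.2000 / 6 = 47.7000
β = Cov / Var(R_m) = 79.1733 / 47.7000 = 1.6598
E(R) = R_f + β × MRP = 2.64% + 1.6598 × 5.47% = 11.72%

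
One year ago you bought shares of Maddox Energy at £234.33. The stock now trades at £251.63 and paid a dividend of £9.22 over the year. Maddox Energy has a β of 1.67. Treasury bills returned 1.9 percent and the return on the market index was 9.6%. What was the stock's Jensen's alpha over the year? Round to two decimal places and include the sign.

Realised HPR = (P1 + D1 − P0) / P0 = (251.63 + 9.22 − 234.33) / 234.33 = 26.52 / 234.33 = 11.3174%
MRP = 9.6% − 1.9% = 7.70%
CAPM required = R_f + β·MRP = 1.9% + 1.67 × 7.7% = 14.7590%
α = realised − required = 11.3174% − 14.7590% = -3.44%

-3.44%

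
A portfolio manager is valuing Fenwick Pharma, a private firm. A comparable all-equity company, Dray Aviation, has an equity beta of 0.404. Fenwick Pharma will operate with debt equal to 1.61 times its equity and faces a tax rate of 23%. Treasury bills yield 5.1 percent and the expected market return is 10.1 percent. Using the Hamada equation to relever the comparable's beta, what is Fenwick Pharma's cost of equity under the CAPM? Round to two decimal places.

β_L = β_U × [1 + (1 − t)(D/E)] = 0.404 × [1 + (1 − 0.23) × 1.61]
    = 0.404 × [1 + 0.77 × 1.61] = 0.404 × 2.2397 = 0.9048
MRP = 10.1% − 5.1% = 5.00%
E(R) = R_f + β_L × MRP = 5.1% + 0.9048 × 5.0% = 9.62%

9.62%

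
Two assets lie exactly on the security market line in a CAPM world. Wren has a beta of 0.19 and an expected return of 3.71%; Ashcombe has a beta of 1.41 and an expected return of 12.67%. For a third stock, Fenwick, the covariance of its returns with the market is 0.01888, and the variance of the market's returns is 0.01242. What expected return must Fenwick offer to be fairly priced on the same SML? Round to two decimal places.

13.48%

MRP = (12.67% − 3.71%) / (1.41 − 0.19) = 7.3443%
R_f = 3.71% − 0.19 × 7.3443% = 2.3146%
β_Fenwick = Cov / Var(R_m) = 0.01888 / 0.01242 = 1.5201
E(R_Fenwick) = R_f + β × MRP = 2.3146% + 1.5201 × 7.3443% = 13.48%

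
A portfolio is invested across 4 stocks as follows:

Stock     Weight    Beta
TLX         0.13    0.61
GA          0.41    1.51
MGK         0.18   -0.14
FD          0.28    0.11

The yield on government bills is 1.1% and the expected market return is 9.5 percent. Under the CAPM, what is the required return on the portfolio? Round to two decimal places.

β_P = Σ w_i β_i = 0.13×0.61 + 0.41×1.51 + 0.18×-0.14 + 0.28×0.11 = 0.7040
MRP = 9.5% − 1.1% = 8.40%
E(R_P) = R_f + β_P × MRP = 1.1% + 0.7040 × 8.4% = 7.01%

7.01%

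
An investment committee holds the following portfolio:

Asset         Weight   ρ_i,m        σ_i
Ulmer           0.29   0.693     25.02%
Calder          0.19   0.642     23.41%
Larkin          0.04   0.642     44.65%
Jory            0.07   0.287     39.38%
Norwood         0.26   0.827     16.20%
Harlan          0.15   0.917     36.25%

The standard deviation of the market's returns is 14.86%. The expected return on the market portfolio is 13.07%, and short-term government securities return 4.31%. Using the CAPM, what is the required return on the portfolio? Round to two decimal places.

β_Ulmer = 0.693 × 25.02% / 14.86% = 1.1668
β_Calder = 0.642 × 23.41% / 14.86% = 1.0114
β_Larkin = 0.642 × 44.65% / 14.86% = 1.9290
β_Jory = 0.287 × 39.38% / 14.86% = 0.7606
β_Norwood = 0.827 × 16.20% / 14.86% = 0.9016
β_Harlan = 0.917 × 36.25% / 14.86% = 2.2370
β_P = Σ w_i β_i = 0.29×1.1668 + 0.19×1.0114 + 0.04×1.9290 + 0.07×0.7606 + 0.26×0.9016 + 0.15×2.2370 = 1.2309
MRP = 13.07% − 4.31% = 8.76%
E(R_P) = R_f + β_P × MRP = 4.31% + 1.2309 × 8.76% = 15.09%

15.09%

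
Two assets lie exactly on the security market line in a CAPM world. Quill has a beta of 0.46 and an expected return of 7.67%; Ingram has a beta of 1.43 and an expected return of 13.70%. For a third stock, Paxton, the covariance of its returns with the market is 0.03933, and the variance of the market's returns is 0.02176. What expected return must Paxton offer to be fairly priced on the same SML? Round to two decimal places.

MRP = (13.70% − 7.67%) / (1.43 − 0.46) = 6.2165%
R_f = 7.67% − 0.46 × 6.2165% = 4.8104%
β_Paxton = Cov / Var(R_m) = 0.03933 / 0.02176 = 1.8074
E(R_Paxton) = R_f + β × MRP = 4.8104% + 1.8074 × 6.2165% = 16.05%

16.05%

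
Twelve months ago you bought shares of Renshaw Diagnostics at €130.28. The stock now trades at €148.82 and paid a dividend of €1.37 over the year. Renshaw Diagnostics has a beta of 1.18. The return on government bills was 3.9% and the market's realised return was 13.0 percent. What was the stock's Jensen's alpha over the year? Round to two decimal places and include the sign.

+0.64%

Realised HPR = (P1 + D1 − P0) / P0 = (148.82 + 1.37 − 130.28) / 130.28 = 19.91 / 130.28 = 15.2825%
MRP = 13.0% − 3.9% = 9.10%
CAPM required = R_f + β·MRP = 3.9% + 1.18 × 9.1% = 14.6380%
α = realised − required = 15.2825% − 14.6380% = +0.64%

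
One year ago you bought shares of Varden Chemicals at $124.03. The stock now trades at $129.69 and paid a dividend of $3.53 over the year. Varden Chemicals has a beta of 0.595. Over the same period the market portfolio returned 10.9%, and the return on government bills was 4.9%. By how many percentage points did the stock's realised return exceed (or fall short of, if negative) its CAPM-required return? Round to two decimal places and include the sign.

-1.06%

Realised HPR = (P1 + D1 − P0) / P0 = (129.69 + 3.53 − 124.03) / 124.03 = 9.19 / 124.03 = 7.4095%
MRP = 10.9% − 4.9% = 6.00%
CAPM required = R_f + β·MRP = 4.9% + 0.595 × 6.0% = 8.4700%
α = realised − required = 7.4095% − 8.4700% = -1.06%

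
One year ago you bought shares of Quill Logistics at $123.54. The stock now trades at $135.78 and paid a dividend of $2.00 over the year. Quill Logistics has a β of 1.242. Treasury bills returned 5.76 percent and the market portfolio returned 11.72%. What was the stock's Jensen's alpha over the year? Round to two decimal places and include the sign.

-1.64%

Realised HPR = (P1 + D1 − P0) / P0 = (135.78 + 2.00 − 123.54) / 123.54 = 14.24 / 123.54 = 11.5266%
MRP = 11.72% − 5.76% = 5.96%
CAPM required = R_f + β·MRP = 5.76% + 1.242 × 5.96% = 13.16232%
α = realised − required = 11.5266% − 13.16232% = -1.64%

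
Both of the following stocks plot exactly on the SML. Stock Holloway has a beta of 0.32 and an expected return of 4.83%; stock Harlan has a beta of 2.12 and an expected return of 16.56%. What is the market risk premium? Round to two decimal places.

6.52%

Both satisfy E(R) = R_f + β·MRP, so the slope of the SML is
MRP = (16.56% − 4.83%) / (2.12 − 0.32) = 11.73% / 1.80 = 6.5167%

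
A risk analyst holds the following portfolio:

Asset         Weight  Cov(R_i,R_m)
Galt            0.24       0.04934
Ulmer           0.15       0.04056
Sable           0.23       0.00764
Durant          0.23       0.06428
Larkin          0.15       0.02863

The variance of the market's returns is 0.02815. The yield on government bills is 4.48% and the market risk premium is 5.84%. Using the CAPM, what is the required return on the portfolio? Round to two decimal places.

β_Galt = 0.04934 / 0.02815 = 1.7528
β_Ulmer = 0.04056 / 0.02815 = 1.4409
β_Sable = 0.00764 / 0.02815 = 0.2714
β_Durant = 0.06428 / 0.02815 = 2.2835
β_Larkin = 0.02863 / 0.02815 = 1.0171
β_P = Σ w_i β_i = 0.24×1.7528 + 0.15×1.4409 + 0.23×0.2714 + 0.23×2.2835 + 0.15×1.0171 = 1.3770
E(R_P) = R_f + β_P × MRP = 4.48% + 1.3770 × 5.84% = 12.52%

12.52%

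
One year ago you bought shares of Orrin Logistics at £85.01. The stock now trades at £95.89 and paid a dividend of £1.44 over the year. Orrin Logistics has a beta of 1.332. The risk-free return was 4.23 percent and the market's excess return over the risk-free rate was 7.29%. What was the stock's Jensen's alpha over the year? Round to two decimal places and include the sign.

+0.55%

Realised HPR = (P1 + D1 − P0) / P0 = (95.89 + 1.44 − 85.01) / 85.01 = 12.32 / 85.01 = 14.4924%
CAPM required = R_f + β·MRP = 4.23% + 1.332 × 7.29% = 13.94028%
α = realised − required = 14.4924% − 13.94028% = +0.55%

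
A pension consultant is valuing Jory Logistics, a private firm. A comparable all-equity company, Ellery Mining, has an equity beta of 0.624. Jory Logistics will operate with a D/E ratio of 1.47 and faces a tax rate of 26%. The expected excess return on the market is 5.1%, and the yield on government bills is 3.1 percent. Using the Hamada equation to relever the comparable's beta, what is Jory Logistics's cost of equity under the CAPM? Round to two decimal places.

9.74%

β_L = β_U × [1 + (1 − t)(D/E)] = 0.624 × [1 + (1 − 0.26) × 1.47]
    = 0.624 × [1 + 0.74 × 1.47] = 0.624 × 2.0878 = 1.3028
E(R) = R_f + β_L × MRP = 3.1% + 1.3028 × 5.1% = 9.74%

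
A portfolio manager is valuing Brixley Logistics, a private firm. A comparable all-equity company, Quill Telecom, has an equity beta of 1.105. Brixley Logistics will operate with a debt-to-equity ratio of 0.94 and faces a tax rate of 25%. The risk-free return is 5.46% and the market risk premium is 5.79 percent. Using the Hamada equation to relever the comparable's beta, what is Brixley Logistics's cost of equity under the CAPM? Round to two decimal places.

16.37%

β_L = β_U × [1 + (1 − t)(D/E)] = 1.105 × [1 + (1 − 0.25) × 0.94]
    = 1.105 × [1 + 0.75 × 0.94] = 1.105 × 1.7050 = 1.8840
E(R) = R_f + β_L × MRP = 5.46% + 1.8840 × 5.79% = 16.37%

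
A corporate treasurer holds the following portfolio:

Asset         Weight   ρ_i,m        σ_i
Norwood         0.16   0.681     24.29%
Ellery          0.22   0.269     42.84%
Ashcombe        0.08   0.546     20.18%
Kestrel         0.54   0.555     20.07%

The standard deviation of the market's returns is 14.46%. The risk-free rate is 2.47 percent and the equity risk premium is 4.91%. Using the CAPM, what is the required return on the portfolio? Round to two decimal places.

6.57%

β_Norwood = 0.681 × 24.29% / 14.46% = 1.1439
β_Ellery = 0.269 × 42.84% / 14.46% = 0.7970
β_Ashcombe = 0.546 × 20.18% / 14.46% = 0.7620
β_Kestrel = 0.555 × 20.07% / 14.46% = 0.7703
β_P = Σ w_i β_i = 0.16×1.1439 + 0.22×0.7970 + 0.08×0.7620 + 0.54×0.7703 = 0.8353
E(R_P) = R_f + β_P × MRP = 2.47% + 0.8353 × 4.91% = 6.57%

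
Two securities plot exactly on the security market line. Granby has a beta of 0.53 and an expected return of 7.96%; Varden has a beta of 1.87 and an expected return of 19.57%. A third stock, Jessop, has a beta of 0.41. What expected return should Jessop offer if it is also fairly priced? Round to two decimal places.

6.92%

MRP (SML slope) = (19.57% − 7.96%) / (1.87 − 0.53) = 11.61% / 1.34 = 8.6642%
R_f (intercept) = 7.96% − 0.53 × 8.6642% = 3.3680%
E(R_Jessop) = R_f + β × MRP = 3.3680% + 0.41 × 8.6642% = 6.92%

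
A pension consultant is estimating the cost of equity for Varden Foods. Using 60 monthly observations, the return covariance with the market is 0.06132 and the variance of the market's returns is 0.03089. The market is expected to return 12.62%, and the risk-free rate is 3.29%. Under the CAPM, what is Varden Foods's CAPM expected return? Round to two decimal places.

21.81%

β = Cov(R_i, R_m) / Var(R_m) = 0.06132 / 0.03089 = 1.9851
MRP = 12.62% − 3.29% = 9.33%
E(R) = R_f + β × MRP = 3.29% + 1.9851 × 9.33% = 21.81%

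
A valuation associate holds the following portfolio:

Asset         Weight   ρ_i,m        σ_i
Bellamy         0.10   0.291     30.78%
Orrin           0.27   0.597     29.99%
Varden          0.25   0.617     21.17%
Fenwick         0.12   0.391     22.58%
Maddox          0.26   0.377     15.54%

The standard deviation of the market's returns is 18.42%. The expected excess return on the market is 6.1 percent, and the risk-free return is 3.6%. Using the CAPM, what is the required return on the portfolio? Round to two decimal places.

β_Bellamy = 0.291 × 30.78% / 18.42% = 0.4863
β_Orrin = 0.597 × 29.99% / 18.42% = 0.9720
β_Varden = 0.617 × 21.17% / 18.42% = 0.7091
β_Fenwick = 0.391 × 22.58% / 18.42% = 0.4793
β_Maddox = 0.377 × 15.54% / 18.42% = 0.3181
β_P = Σ w_i β_i = 0.10×0.4863 + 0.27×0.9720 + 0.25×0.7091 + 0.12×0.4793 + 0.26×0.3181 = 0.6286
E(R_P) = R_f + β_P × MRP = 3.6% + 0.6286 × 6.1% = 7.43%

7.43%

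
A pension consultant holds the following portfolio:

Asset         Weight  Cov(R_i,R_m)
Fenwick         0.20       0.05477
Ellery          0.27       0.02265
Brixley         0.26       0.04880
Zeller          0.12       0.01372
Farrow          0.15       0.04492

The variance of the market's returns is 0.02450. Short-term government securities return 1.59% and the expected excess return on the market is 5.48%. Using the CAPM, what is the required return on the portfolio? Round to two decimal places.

β_Fenwick = 0.05477 / 0.02450 = 2.2355
β_Ellery = 0.02265 / 0.02450 = 0.9245
β_Brixley = 0.04880 / 0.02450 = 1.9918
β_Zeller = 0.01372 / 0.02450 = 0.5600
β_Farrow = 0.04492 / 0.02450 = 1.8335
β_P = Σ w_i β_i = 0.20×2.2355 + 0.27×0.9245 + 0.26×1.9918 + 0.12×0.5600 + 0.15×1.8335 = 1.5568
E(R_P) = R_f + β_P × MRP = 1.59% + 1.5568 × 5.48% = 10.12%

10.12%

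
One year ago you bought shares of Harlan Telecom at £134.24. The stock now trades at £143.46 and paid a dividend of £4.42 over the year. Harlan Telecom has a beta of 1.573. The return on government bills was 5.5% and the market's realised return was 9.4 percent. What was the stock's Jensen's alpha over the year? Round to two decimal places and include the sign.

Realised HPR = (P1 + D1 − P0) / P0 = (143.46 + 4.42 − 134.24) / 134.24 = 13.64 / 134.24 = 10.1609%
MRP = 9.4% − 5.5% = 3.90%
CAPM required = R_f + β·MRP = 5.5% + 1.573 × 3.9% = 11.6347%
α = realised − required = 10.1609% − 11.6347% = -1.47%

-1.47%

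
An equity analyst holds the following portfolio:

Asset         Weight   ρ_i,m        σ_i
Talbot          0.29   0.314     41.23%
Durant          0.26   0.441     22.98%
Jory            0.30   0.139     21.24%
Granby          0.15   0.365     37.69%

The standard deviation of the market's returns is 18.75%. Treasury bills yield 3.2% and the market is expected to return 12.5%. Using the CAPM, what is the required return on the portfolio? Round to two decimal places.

β_Talbot = 0.314 × 41.23% / 18.75% = 0.6905
β_Durant = 0.441 × 22.98% / 18.75% = 0.5405
β_Jory = 0.139 × 21.24% / 18.75% = 0.1575
β_Granby = 0.365 × 37.69% / 18.75% = 0.7337
β_P = Σ w_i β_i = 0.29×0.6905 + 0.26×0.5405 + 0.30×0.1575 + 0.15×0.7337 = 0.4981
MRP = 12.5% − 3.2% = 9.30%
E(R_P) = R_f + β_P × MRP = 3.2% + 0.4981 × 9.3% = 7.83%

7.83%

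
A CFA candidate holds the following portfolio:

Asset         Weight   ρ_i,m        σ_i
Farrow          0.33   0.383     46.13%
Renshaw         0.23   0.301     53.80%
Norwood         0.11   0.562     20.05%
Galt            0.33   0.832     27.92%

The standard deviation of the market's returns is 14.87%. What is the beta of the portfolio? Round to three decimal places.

β_Farrow = 0.383 × 46.13% / 14.87% = 1.1881
β_Renshaw = 0.301 × 53.80% / 14.87% = 1.0890
β_Norwood = 0.562 × 20.05% / 14.87% = 0.7578
β_Galt = 0.832 × 27.92% / 14.87% = 1.5622
β_P = Σ w_i β_i = 0.33×1.1881 + 0.23×1.0890 + 0.11×0.7578 + 0.33×1.5622 = 1.2414

1.241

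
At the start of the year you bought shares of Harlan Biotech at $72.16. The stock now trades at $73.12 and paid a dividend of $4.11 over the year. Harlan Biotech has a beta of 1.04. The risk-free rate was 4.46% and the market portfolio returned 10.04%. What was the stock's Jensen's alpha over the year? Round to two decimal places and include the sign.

-3.24%

Realised HPR = (P1 + D1 − P0) / P0 = (73.12 + 4.11 − 72.16) / 72.16 = 5.07 / 72.16 = 7.0261%
MRP = 10.04% − 4.46% = 5.58%
CAPM required = R_f + β·MRP = 4.46% + 1.04 × 5.58% = 10.2632%
α = realised − required = 7.0261% − 10.2632% = -3.24%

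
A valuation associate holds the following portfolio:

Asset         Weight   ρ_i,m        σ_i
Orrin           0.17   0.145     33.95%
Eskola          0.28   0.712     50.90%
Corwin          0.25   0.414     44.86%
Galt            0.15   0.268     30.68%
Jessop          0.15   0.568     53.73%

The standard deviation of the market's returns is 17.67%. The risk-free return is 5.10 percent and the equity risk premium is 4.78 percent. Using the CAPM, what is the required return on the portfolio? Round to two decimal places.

10.90%

β_Orrin = 0.145 × 33.95% / 17.67% = 0.2786
β_Eskola = 0.712 × 50.90% / 17.67% = 2.0510
β_Corwin = 0.414 × 44.86% / 17.67% = 1.0510
β_Galt = 0.268 × 30.68% / 17.67% = 0.4653
β_Jessop = 0.568 × 53.73% / 17.67% = 1.7271
β_P = Σ w_i β_i = 0.17×0.2786 + 0.28×2.0510 + 0.25×1.0510 + 0.15×0.4653 + 0.15×1.7271 = 1.2133
E(R_P) = R_f + β_P × MRP = 5.10% + 1.2133 × 4.78% = 10.90%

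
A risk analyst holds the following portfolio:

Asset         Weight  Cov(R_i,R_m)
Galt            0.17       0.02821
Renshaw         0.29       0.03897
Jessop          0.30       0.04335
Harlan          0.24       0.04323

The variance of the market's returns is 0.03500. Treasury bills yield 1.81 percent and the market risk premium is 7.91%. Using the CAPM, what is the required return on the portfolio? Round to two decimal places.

10.73%

β_Galt = 0.02821 / 0.03500 = 0.8060
β_Renshaw = 0.03897 / 0.03500 = 1.1134
β_Jessop = 0.04335 / 0.03500 = 1.2386
β_Harlan = 0.04323 / 0.03500 = 1.2351
β_P = Σ w_i β_i = 0.17×0.8060 + 0.29×1.1134 + 0.30×1.2386 + 0.24×1.2351 = 1.1279
E(R_P) = R_f + β_P × MRP = 1.81% + 1.1279 × 7.91% = 10.73%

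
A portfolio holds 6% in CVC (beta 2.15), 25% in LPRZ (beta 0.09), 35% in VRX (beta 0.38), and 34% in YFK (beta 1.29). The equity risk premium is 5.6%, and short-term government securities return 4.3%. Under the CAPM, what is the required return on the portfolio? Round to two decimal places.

8.35%

β_P = Σ w_i β_i = 0.06×2.15 + 0.25×0.09 + 0.35×0.38 + 0.34×1.29 = 0.7231
E(R_P) = R_f + β_P × MRP = 4.3% + 0.7231 × 5.6% = 8.35%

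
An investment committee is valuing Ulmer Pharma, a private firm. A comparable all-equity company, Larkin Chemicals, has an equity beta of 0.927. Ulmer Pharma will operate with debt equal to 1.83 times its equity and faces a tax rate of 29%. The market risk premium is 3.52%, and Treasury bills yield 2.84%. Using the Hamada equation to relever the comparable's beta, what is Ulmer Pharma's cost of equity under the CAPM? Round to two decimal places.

10.34%

β_L = β_U × [1 + (1 − t)(D/E)] = 0.927 × [1 + (1 − 0.29) × 1.83]
    = 0.927 × [1 + 0.71 × 1.83] = 0.927 × 2.2993 = 2.1315
E(R) = R_f + β_L × MRP = 2.84% + 2.1315 × 3.52% = 10.34%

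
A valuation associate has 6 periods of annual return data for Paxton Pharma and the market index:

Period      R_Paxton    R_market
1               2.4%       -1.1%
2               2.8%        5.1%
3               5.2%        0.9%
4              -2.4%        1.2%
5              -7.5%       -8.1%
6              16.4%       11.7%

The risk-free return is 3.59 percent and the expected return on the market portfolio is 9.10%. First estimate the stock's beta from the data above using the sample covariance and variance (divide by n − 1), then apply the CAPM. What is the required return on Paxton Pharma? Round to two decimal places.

9.67%

Mean R_i = (2.4 + 2.8 + 5.2 − 2.4 − 7.5 + 16.4) / 6 = 2.8167%
Mean R_m = (-1.1 + 5.1 + 0.9 + 1.2 − 8.1 + 11.7) / 6 = 1.6167%
Σ(R_i − R̄_i)(R_m − R̄_m) = 238.7483  ⇒  Cov = 238.7483 / 5 = 47.7497
Σ(R_m − R̄_m)² = 216.2883  ⇒  Var(R_m) = 216.2883 / 5 = 43.2577
β = Cov / Var(R_m) = 47.7497 / 43.2577 = 1.1038
MRP = 9.10% − 3.59% = 5.51%
E(R) = R_f + β × MRP = 3.59% + 1.1038 × 5.51% = 9.67%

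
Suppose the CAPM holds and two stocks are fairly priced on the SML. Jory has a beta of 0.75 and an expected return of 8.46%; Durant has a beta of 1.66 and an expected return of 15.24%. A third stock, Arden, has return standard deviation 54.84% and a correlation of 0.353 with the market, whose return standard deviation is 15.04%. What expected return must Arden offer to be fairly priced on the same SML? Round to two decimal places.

MRP = (15.24% − 8.46%) / (1.66 − 0.75) = 7.4505%
R_f = 8.46% − 0.75 × 7.4505% = 2.8721%
β_Arden = ρ·σ_i/σ_m = 0.353 × 54.84 / 15.04 = 1.2871
E(R_Arden) = R_f + β × MRP = 2.8721% + 1.2871 × 7.4505% = 12.46%

12.46%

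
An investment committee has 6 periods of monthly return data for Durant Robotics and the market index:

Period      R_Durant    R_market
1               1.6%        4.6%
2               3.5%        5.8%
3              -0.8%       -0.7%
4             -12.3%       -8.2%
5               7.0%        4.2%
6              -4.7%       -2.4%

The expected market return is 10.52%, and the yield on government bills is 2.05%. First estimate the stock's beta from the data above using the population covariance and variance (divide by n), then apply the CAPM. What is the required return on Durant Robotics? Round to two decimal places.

12.21%

Mean R_i = (1.6 + 3.5 − 0.8 − 12.3 + 7.0 − 4.7) / 6 = -0.9500%
Mean R_m = (4.6 + 5.8 − 0.7 − 8.2 + 4.2 − 2.4) / 6 = 0.5500%
Σ(R_i − R̄_i)(R_m − R̄_m) = 172.8950  ⇒  Cov = 172.8950 / 6 = 28.8158
Σ(R_m − R̄_m)² = 144.1150  ⇒  Var(R_m) = 144.1150 / 6 = 24.0192
β = Cov / Var(R_m) = 28.8158 / 24.0192 = 1.1997
MRP = 10.52% − 2.05% = 8.47%
E(R) = R_f + β × MRP = 2.05% + 1.1997 × 8.47% = 12.21%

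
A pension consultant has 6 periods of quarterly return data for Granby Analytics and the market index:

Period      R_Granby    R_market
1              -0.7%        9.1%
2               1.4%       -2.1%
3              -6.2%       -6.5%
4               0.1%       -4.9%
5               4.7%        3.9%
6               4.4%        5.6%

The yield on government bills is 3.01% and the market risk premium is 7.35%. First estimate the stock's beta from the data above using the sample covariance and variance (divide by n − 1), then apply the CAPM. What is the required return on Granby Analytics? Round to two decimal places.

Mean R_i = (-0.7 + 1.4 − 6.2 + 0.1 + 4.7 + 4.4) / 6 = 0.6167%
Mean R_m = (9.1 − 2.1 − 6.5 − 4.9 + 3.9 + 5.6) / 6 = 0.8500%
Σ(R_i − R̄_i)(R_m − R̄_m) = 70.3250  ⇒  Cov = 70.3250 / 5 = 14.0650
Σ(R_m − R̄_m)² = 195.7150  ⇒  Var(R_m) = 195.7150 / 5 = 39.1430
β = Cov / Var(R_m) = 14.0650 / 39.1430 = 0.3593
E(R) = R_f + β × MRP = 3.01% + 0.3593 × 7.35% = 5.65%

5.65%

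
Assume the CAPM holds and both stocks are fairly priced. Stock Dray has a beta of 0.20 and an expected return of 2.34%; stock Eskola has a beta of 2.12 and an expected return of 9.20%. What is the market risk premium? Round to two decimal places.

Both satisfy E(R) = R_f + β·MRP, so the slope of the SML is
MRP = (9.20% − 2.34%) / (2.12 − 0.20) = 6.86% / 1.92 = 3.5729%

3.57%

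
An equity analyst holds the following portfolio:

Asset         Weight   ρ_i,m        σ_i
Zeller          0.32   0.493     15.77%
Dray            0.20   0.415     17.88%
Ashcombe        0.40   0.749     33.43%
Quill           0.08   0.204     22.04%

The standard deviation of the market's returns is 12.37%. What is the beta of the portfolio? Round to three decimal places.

β_Zeller = 0.493 × 15.77% / 12.37% = 0.6285
β_Dray = 0.415 × 17.88% / 12.37% = 0.5999
β_Ashcombe = 0.749 × 33.43% / 12.37% = 2.0242
β_Quill = 0.204 × 22.04% / 12.37% = 0.3635
β_P = Σ w_i β_i = 0.32×0.6285 + 0.20×0.5999 + 0.40×2.0242 + 0.08×0.3635 = 1.1599

1.160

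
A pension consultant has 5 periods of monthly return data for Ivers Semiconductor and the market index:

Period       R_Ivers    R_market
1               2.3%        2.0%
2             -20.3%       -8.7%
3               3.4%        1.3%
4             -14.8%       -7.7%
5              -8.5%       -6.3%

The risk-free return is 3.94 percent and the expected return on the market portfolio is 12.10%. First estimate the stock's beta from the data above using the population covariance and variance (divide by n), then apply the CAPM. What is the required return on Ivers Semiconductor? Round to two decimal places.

19.94%

Mean R_i = (2.3 − 20.3 + 3.4 − 14.8 − 8.5) / 5 = -7.5800%
Mean R_m = (2.0 − 8.7 + 1.3 − 7.7 − 6.3) / 5 = -3.8800%
Σ(R_i − R̄_i)(R_m − R̄_m) = 206.0880  ⇒  Cov = 206.0880 / 5 = 41.2176
Σ(R_m − R̄_m)² = 105.0880  ⇒  Var(R_m) = 105.0880 / 5 = 21.0176
β = Cov / Var(R_m) = 41.2176 / 21.0176 = 1.9611
MRP = 12.10% − 3.94% = 8.16%
E(R) = R_f + β × MRP = 3.94% + 1.9611 × 8.16% = 19.94%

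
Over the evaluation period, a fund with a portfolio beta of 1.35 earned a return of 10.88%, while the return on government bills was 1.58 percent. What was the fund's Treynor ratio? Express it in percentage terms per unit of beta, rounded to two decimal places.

Treynor = (R_P − R_f) / β_P = (10.88% − 1.58%) / 1.3500 = 9.30% / 1.3500 = 6.89%

6.89%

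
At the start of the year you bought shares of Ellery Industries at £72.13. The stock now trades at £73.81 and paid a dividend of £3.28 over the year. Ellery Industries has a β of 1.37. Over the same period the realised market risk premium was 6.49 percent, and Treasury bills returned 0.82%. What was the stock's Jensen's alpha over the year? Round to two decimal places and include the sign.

Realised HPR = (P1 + D1 − P0) / P0 = (73.81 + 3.28 − 72.13) / 72.13 = 4.96 / 72.13 = 6.8765%
CAPM required = R_f + β·MRP = 0.82% + 1.37 × 6.49% = 9.7113%
α = realised − required = 6.8765% − 9.7113% = -2.83%

-2.83%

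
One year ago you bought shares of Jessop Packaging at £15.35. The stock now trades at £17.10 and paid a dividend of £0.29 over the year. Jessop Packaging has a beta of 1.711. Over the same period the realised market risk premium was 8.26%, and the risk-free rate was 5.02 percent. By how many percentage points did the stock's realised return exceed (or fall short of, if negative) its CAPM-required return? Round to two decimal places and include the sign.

-5.86%

Realised HPR = (P1 + D1 − P0) / P0 = (17.10 + 0.29 − 15.35) / 15.35 = 2.04 / 15.35 = 13.2899%
CAPM required = R_f + β·MRP = 5.02% + 1.711 × 8.26% = 19.15286%
α = realised − required = 13.2899% − 19.15286% = -5.86%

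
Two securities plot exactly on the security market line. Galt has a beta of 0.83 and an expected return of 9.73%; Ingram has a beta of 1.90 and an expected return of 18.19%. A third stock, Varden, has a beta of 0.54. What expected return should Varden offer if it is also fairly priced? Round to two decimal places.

MRP (SML slope) = (18.19% − 9.73%) / (1.90 − 0.83) = 8.46% / 1.07 = 7.9065%
R_f (intercept) = 9.73% − 0.83 × 7.9065% = 3.1676%
E(R_Varden) = R_f + β × MRP = 3.1676% + 0.54 × 7.9065% = 7.44%

7.44%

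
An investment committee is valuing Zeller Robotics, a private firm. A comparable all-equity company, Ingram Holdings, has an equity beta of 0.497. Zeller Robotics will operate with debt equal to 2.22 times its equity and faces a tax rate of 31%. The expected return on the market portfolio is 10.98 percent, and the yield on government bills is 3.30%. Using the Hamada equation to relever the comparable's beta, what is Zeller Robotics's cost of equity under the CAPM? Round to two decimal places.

12.96%

β_L = β_U × [1 + (1 − t)(D/E)] = 0.497 × [1 + (1 − 0.31) × 2.22]
    = 0.497 × [1 + 0.69 × 2.22] = 0.497 × 2.5318 = 1.2583
MRP = 10.98% − 3.30% = 7.68%
E(R) = R_f + β_L × MRP = 3.30% + 1.2583 × 7.68% = 12.96%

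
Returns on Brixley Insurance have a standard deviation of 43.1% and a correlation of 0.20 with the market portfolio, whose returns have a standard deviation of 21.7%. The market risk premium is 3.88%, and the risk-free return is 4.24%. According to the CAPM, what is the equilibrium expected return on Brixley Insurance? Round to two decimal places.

β = ρ × σ_i / σ_m = 0.20 × 43.1% / 21.7% = 0.3972
E(R) = 4.24% + 0.3972 × 3.88% = 5.78%

5.78%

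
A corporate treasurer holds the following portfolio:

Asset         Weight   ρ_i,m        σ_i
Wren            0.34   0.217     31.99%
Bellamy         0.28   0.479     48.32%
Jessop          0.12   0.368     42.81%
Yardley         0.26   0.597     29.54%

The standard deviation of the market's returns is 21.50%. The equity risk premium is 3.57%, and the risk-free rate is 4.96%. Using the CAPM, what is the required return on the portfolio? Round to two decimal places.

β_Wren = 0.217 × 31.99% / 21.50% = 0.3229
β_Bellamy = 0.479 × 48.32% / 21.50% = 1.0765
β_Jessop = 0.368 × 42.81% / 21.50% = 0.7327
β_Yardley = 0.597 × 29.54% / 21.50% = 0.8203
β_P = Σ w_i β_i = 0.34×0.3229 + 0.28×1.0765 + 0.12×0.7327 + 0.26×0.8203 = 0.7124
E(R_P) = R_f + β_P × MRP = 4.96% + 0.7124 × 3.57% = 7.50%

7.50%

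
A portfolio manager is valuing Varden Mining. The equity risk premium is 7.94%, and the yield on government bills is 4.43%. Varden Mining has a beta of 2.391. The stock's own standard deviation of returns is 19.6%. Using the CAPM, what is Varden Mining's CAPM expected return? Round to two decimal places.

23.41%

E(R) = R_f + β × MRP = 4.43% + 2.391 × 7.94% = 23.41%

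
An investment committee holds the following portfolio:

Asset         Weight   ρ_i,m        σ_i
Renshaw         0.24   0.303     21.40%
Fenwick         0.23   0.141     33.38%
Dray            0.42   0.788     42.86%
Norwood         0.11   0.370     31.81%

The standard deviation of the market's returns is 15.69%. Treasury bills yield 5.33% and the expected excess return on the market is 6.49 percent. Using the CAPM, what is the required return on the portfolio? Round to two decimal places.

12.82%

β_Renshaw = 0.303 × 21.40% / 15.69% = 0.4133
β_Fenwick = 0.141 × 33.38% / 15.69% = 0.3000
β_Dray = 0.788 × 42.86% / 15.69% = 2.1526
β_Norwood = 0.370 × 31.81% / 15.69% = 0.7501
β_P = Σ w_i β_i = 0.24×0.4133 + 0.23×0.3000 + 0.42×2.1526 + 0.11×0.7501 = 1.1548
E(R_P) = R_f + β_P × MRP = 5.33% + 1.1548 × 6.49% = 12.82%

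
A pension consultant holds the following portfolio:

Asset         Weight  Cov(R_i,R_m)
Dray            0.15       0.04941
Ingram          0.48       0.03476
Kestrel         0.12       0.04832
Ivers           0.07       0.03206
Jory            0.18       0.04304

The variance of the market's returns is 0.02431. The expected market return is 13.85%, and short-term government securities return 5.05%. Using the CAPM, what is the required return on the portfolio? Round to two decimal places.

19.49%

β_Dray = 0.04941 / 0.02431 = 2.0325
β_Ingram = 0.03476 / 0.02431 = 1.4299
β_Kestrel = 0.04832 / 0.02431 = 1.9877
β_Ivers = 0.03206 / 0.02431 = 1.3188
β_Jory = 0.04304 / 0.02431 = 1.7705
β_P = Σ w_i β_i = 0.15×2.0325 + 0.48×1.4299 + 0.12×1.9877 + 0.07×1.3188 + 0.18×1.7705 = 1.6408
MRP = 13.85% − 5.05% = 8.80%
E(R_P) = R_f + β_P × MRP = 5.05% + 1.6408 × 8.80% = 19.49%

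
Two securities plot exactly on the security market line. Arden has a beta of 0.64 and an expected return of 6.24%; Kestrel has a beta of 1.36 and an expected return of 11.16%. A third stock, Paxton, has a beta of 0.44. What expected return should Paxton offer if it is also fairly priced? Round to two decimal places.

MRP (SML slope) = (11.16% − 6.24%) / (1.36 − 0.64) = 4.92% / 0.72 = 6.8333%
R_f (intercept) = 6.24% − 0.64 × 6.8333% = 1.8667%
E(R_Paxton) = R_f + β × MRP = 1.8667% + 0.44 × 6.8333% = 4.87%

4.87%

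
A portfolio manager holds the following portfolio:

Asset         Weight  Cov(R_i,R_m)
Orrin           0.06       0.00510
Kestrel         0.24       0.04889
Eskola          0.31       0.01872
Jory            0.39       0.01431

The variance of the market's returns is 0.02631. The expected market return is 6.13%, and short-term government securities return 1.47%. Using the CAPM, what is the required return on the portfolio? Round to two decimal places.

β_Orrin = 0.00510 / 0.02631 = 0.1938
β_Kestrel = 0.04889 / 0.02631 = 1.8582
β_Eskola = 0.01872 / 0.02631 = 0.7115
β_Jory = 0.01431 / 0.02631 = 0.5439
β_P = Σ w_i β_i = 0.06×0.1938 + 0.24×1.8582 + 0.31×0.7115 + 0.39×0.5439 = 0.8903
MRP = 6.13% − 1.47% = 4.66%
E(R_P) = R_f + β_P × MRP = 1.47% + 0.8903 × 4.66% = 5.62%

5.62%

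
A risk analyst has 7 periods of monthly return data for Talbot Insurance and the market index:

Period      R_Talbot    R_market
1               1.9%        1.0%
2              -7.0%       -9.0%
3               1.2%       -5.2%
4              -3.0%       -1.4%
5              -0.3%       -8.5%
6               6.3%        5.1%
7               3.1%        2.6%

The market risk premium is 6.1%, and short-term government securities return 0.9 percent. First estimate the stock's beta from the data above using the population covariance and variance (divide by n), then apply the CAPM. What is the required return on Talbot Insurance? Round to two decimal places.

Mean R_i = (1.9 − 7.0 + 1.2 − 3.0 − 0.3 + 6.3 + 3.1) / 7 = 0.3143%
Mean R_m = (1.0 − 9.0 − 5.2 − 1.4 − 8.5 + 5.1 + 2.6) / 7 = -2.2000%
Σ(R_i − R̄_i)(R_m − R̄_m) = 110.4400  ⇒  Cov = 110.4400 / 7 = 15.7771
Σ(R_m − R̄_m)² = 182.1400  ⇒  Var(R_m) = 182.1400 / 7 = 26.0200
β = Cov / Var(R_m) = 15.7771 / 26.0200 = 0.6063
E(R) = R_f + β × MRP = 0.9% + 0.6063 × 6.1% = 4.60%

4.60%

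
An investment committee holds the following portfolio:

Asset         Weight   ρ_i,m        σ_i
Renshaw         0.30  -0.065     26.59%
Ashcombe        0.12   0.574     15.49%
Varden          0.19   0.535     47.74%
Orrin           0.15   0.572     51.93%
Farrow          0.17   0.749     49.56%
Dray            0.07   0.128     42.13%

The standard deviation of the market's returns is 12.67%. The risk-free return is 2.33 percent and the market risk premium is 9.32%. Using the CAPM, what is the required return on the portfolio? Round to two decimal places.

β_Renshaw = -0.065 × 26.59% / 12.67% = -0.1364
β_Ashcombe = 0.574 × 15.49% / 12.67% = 0.7018
β_Varden = 0.535 × 47.74% / 12.67% = 2.0159
β_Orrin = 0.572 × 51.93% / 12.67% = 2.3444
β_Farrow = 0.749 × 49.56% / 12.67% = 2.9298
β_Dray = 0.128 × 42.13% / 12.67% = 0.4256
β_P = Σ w_i β_i = 0.30×-0.1364 + 0.12×0.7018 + 0.19×2.0159 + 0.15×2.3444 + 0.17×2.9298 + 0.07×0.4256 = 1.3058
E(R_P) = R_f + β_P × MRP = 2.33% + 1.3058 × 9.32% = 14.50%

14.50%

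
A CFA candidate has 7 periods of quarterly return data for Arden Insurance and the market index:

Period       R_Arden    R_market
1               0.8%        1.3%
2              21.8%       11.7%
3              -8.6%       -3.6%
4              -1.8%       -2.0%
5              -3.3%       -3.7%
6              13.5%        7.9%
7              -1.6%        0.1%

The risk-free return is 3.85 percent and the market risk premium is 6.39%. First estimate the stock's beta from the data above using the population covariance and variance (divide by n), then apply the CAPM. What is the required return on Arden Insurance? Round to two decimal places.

Mean R_i = (0.8 + 21.8 − 8.6 − 1.8 − 3.3 + 13.5 − 1.6) / 7 = 2.9714%
Mean R_m = (1.3 + 11.7 − 3.6 − 2.0 − 3.7 + 7.9 + 0.1) / 7 = 1.6714%
Σ(R_i − R̄_i)(R_m − R̄_m) = 374.5943  ⇒  Cov = 374.5943 / 7 = 53.5135
Σ(R_m − R̄_m)² = 212.0943  ⇒  Var(R_m) = 212.0943 / 7 = 30.2992
β = Cov / Var(R_m) = 53.5135 / 30.2992 = 1.7662
E(R) = R_f + β × MRP = 3.85% + 1.7662 × 6.39% = 15.14%

15.14%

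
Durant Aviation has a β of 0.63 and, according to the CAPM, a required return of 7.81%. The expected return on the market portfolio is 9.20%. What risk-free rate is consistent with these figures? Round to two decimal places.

E(R) = R_f + β(E(R_m) − R_f) = R_f(1 − β) + β·E(R_m)
7.81% = R_f × (1 − 0.63) + 0.63 × 9.20%
7.81% = R_f × 0.37 + 5.7960%
R_f = (7.81% − 5.7960%) / 0.37 = 5.44%

5.44%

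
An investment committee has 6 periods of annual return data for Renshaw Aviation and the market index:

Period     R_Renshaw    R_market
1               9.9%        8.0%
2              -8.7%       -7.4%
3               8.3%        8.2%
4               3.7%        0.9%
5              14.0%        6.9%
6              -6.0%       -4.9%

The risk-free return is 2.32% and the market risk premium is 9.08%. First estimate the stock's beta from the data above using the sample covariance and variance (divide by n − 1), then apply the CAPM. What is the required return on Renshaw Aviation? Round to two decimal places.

Mean R_i = (9.9 − 8.7 + 8.3 + 3.7 + 14.0 − 6.0) / 6 = 3.5333%
Mean R_m = (8.0 − 7.4 + 8.2 + 0.9 + 6.9 − 4.9) / 6 = 1.9500%
Σ(R_i − R̄_i)(R_m − R̄_m) = 299.6300  ⇒  Cov = 299.6300 / 5 = 59.9260
Σ(R_m − R̄_m)² = 235.6150  ⇒  Var(R_m) = 235.6150 / 5 = 47.1230
β = Cov / Var(R_m) = 59.9260 / 47.1230 = 1.2717
E(R) = R_f + β × MRP = 2.32% + 1.2717 × 9.08% = 13.87%

13.87%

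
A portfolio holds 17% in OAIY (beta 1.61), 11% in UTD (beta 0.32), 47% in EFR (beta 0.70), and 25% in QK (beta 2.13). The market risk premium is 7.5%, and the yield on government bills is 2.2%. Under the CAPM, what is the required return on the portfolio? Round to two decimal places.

β_P = Σ w_i β_i = 0.17×1.61 + 0.11×0.32 + 0.47×0.70 + 0.25×2.13 = 1.1704
E(R_P) = R_f + β_P × MRP = 2.2% + 1.1704 × 7.5% = 10.98%

10.98%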